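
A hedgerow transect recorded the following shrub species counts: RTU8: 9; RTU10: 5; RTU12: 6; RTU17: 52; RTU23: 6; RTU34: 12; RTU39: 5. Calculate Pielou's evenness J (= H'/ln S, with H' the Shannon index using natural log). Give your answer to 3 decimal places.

0.757

Total N = 9+5+6+52+6+12+5 = 95, so the proportions are 0.09474, 0.05263, 0.06316, 0.54737, 0.06316, 0.12632, 0.05263 (working shown to 5 dp, full precision carried).
H' = −Σ pᵢ ln pᵢ = −((-0.22326) + (-0.15497) + (-0.17445) + (-0.32986) + (-0.17445) + (-0.26134) + (-0.15497)) = 1.47331.
With S = 7 species, ln S = 1.94591, so J = 1.47331/1.94591 = 0.75713, i.e. 0.757 to 3 decimal places.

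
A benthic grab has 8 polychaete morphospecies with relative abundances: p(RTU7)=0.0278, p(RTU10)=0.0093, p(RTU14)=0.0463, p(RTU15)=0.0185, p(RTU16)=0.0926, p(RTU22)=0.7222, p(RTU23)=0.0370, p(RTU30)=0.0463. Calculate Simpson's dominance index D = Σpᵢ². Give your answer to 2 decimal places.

D = 0.0278² + 0.0093² + 0.0463² + 0.0185² + 0.0926² + 0.7222² + 0.037² + 0.0463² = 0.0008 + 0.0001 + 0.0021 + 0.0003 + 0.0086 + 0.5216 + 0.0014 + 0.0021 = 0.5370 (working shown to 4 dp, full precision carried).
To 2 decimal places, D = 0.54.

0.54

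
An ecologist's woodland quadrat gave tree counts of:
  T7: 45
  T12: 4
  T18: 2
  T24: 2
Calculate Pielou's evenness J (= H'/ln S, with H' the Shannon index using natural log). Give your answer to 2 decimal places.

0.42

Total N = 45+4+2+2 = 53, so the proportions are 0.8491, 0.0755, 0.0377, 0.0377 (working shown to 4 dp, full precision carried).
H' = −Σ pᵢ ln pᵢ = −((-0.1389) + (-0.1950) + (-0.1237) + (-0.1237)) = 0.5813.
With S = 4 species, ln S = 1.3863, so J = 0.5813/1.3863 = 0.4193, i.e. 0.42 to 2 decimal places.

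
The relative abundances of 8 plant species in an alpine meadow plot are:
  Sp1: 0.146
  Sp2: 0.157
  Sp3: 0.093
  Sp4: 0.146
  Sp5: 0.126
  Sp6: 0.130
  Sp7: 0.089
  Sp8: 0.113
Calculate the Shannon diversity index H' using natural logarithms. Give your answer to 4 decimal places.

2.0613

Each pᵢ ln pᵢ term (working shown to 6 dp, full precision carried): 0.146×(-1.924149)=-0.280926, 0.157×(-1.851509)=-0.290687, 0.093×(-2.375156)=-0.220889, 0.146×(-1.924149)=-0.280926, 0.126×(-2.071473)=-0.261006, 0.13×(-2.040221)=-0.265229, 0.089×(-2.419119)=-0.215302, 0.113×(-2.180367)=-0.246382.
Sum = -2.061345, so H' = 2.0613.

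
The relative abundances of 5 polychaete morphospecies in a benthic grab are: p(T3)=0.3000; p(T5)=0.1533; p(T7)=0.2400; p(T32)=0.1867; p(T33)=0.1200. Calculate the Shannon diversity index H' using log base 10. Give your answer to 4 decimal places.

Each pᵢ log₁₀ pᵢ term (working shown to 6 dp, full precision carried): 0.3×(-0.522879)=-0.156864, 0.1533×(-0.814458)=-0.124856, 0.24×(-0.619789)=-0.148749, 0.1867×(-0.728856)=-0.136077, 0.12×(-0.920819)=-0.110498.
Sum = -0.677045, so H' = 0.6770.

0.6770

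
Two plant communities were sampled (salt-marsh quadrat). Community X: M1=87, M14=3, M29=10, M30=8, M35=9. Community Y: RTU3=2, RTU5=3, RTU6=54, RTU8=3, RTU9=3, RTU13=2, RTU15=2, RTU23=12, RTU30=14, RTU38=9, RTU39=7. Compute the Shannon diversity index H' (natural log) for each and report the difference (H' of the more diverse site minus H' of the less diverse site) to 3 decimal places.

Community X: N=117, proportions 0.74359, 0.02564, 0.08547, 0.06838, 0.07692, giving H' = 0.90520 (working shown to 5 dp, full precision carried).
Community Y: N=111, proportions 0.01802, 0.02703, 0.48649, 0.02703, 0.02703, 0.01802, 0.01802, 0.10811, 0.12613, 0.08108, 0.06306, giving H' = 1.74004.
Difference = |0.90520 − 1.74004| = 0.83484, i.e. 0.835 to 3 decimal places.

0.835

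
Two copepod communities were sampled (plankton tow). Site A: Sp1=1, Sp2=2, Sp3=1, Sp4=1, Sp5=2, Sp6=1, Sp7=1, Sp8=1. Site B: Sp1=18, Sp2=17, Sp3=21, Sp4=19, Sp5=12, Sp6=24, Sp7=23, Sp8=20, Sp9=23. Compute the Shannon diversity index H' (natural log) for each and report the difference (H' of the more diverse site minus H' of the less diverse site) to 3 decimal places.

0.155

Site A: N=10, proportions 0.1, 0.2, 0.1, 0.1, 0.2, 0.1, 0.1, 0.1, giving H' = 2.02533 (working shown to 5 dp, full precision carried).
Site B: N=177, proportions 0.10169, 0.09605, 0.11864, 0.10734, 0.0678, 0.13559, 0.12994, 0.11299, 0.12994, giving H' = 2.18005.
Difference = |2.02533 − 2.18005| = 0.15472, i.e. 0.155 to 3 decimal places.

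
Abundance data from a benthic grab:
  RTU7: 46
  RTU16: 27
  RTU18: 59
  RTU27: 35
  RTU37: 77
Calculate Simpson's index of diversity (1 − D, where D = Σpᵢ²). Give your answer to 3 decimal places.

0.774

Total N = 46+27+59+35+77 = 244, so the proportions are 0.18852, 0.11066, 0.2418, 0.14344, 0.31557 (working shown to 5 dp, full precision carried).
D = 0.18852² + 0.11066² + 0.2418² + 0.14344² + 0.31557² = 0.03554 + 0.01224 + 0.05847 + 0.02058 + 0.09959 = 0.22642.
So 1 − D = 0.77358, i.e. 0.774 to 3 decimal places.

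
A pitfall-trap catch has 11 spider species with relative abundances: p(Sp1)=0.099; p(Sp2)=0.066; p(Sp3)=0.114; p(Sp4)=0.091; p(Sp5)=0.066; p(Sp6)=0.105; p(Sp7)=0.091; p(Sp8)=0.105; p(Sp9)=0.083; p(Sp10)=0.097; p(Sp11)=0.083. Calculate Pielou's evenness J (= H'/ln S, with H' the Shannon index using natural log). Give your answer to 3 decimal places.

0.994

H' = −Σ pᵢ ln pᵢ = −((-0.22895) + (-0.17939) + (-0.24756) + (-0.21812) + (-0.17939) + (-0.23665) + (-0.21812) + (-0.23665) + (-0.20658) + (-0.22631) + (-0.20658)) = 2.38429 (working shown to 5 dp, full precision carried).
With S = 11 species, ln S = 2.39790, so J = 2.38429/2.39790 = 0.99433, i.e. 0.994 to 3 decimal places.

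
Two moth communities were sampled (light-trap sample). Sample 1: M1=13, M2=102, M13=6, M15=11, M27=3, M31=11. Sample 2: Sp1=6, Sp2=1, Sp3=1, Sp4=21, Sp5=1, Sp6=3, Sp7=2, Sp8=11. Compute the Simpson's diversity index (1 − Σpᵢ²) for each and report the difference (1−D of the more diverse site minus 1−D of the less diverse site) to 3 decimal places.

0.219

Sample 1: N=146, proportions 0.08904, 0.69863, 0.0411, 0.07534, 0.02055, 0.07534, giving 1−D = 0.49052 (working shown to 5 dp, full precision carried).
Sample 2: N=46, proportions 0.13043, 0.02174, 0.02174, 0.45652, 0.02174, 0.06522, 0.04348, 0.23913, giving 1−D = 0.70983.
Difference = |0.49052 − 0.70983| = 0.21931, i.e. 0.219 to 3 decimal places.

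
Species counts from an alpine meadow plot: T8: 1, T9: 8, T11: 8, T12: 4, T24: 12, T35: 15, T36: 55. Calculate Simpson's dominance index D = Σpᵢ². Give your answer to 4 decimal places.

0.3336

Total N = 1+8+8+4+12+15+55 = 103, so the proportions are 0.009709, 0.07767, 0.07767, 0.038835, 0.116505, 0.145631, 0.533981 (working shown to 6 dp, full precision carried).
D = 0.009709² + 0.07767² + 0.07767² + 0.038835² + 0.116505² + 0.145631² + 0.533981² = 0.000094 + 0.006033 + 0.006033 + 0.001508 + 0.013573 + 0.021208 + 0.285135 = 0.333585.
To 4 decimal places, D = 0.3336.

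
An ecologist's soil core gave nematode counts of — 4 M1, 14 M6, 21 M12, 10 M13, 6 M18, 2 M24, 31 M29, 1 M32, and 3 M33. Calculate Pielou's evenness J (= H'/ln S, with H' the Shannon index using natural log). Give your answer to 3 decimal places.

Total N = 4+14+21+10+6+2+31+1+3 = 92, so the proportions are 0.04348, 0.15217, 0.22826, 0.1087, 0.06522, 0.02174, 0.33696, 0.01087, 0.03261 (working shown to 5 dp, full precision carried).
H' = −Σ pᵢ ln pᵢ = −((-0.13633) + (-0.28650) + (-0.33720) + (-0.24122) + (-0.17805) + (-0.08323) + (-0.36654) + (-0.04915) + (-0.11163)) = 1.78984.
With S = 9 species, ln S = 2.19722, so J = 1.78984/2.19722 = 0.81459, i.e. 0.815 to 3 decimal places.

0.815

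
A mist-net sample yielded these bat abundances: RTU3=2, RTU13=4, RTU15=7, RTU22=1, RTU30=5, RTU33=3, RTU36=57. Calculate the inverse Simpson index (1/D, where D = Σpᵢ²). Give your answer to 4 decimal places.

Total N = 2+4+7+1+5+3+57 = 79, so the proportions are 0.0253165, 0.0506329, 0.0886076, 0.0126582, 0.0632911, 0.0379747, 0.721519 (working shown to 7 dp, full precision carried).
D = 0.0253165² + 0.0506329² + 0.0886076² + 0.0126582² + 0.0632911² + 0.0379747² + 0.721519² = 0.0006409 + 0.0025637 + 0.0078513 + 0.0001602 + 0.0040058 + 0.0014421 + 0.5205896 = 0.5372536.
So 1/D = 1.861318, i.e. 1.8613 to 4 decimal places.

1.8613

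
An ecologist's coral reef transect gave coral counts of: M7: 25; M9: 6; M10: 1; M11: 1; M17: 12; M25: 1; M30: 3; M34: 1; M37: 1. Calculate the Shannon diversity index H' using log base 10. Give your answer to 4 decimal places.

0.6488

Total N = 25+6+1+1+12+1+3+1+1 = 51, so the proportions are 0.490196, 0.117647, 0.019608, 0.019608, 0.235294, 0.019608, 0.058824, 0.019608, 0.019608 (working shown to 6 dp, full precision carried).
Each pᵢ log₁₀ pᵢ term: 0.490196×(-0.309630)=-0.151779, 0.117647×(-0.929419)=-0.109343, 0.019608×(-1.707570)=-0.033482, 0.019608×(-1.707570)=-0.033482, 0.235294×(-0.628389)=-0.147856, 0.019608×(-1.707570)=-0.033482, 0.058824×(-1.230449)=-0.072379, 0.019608×(-1.707570)=-0.033482, 0.019608×(-1.707570)=-0.033482.
Sum = -0.648767, so H' = 0.6488.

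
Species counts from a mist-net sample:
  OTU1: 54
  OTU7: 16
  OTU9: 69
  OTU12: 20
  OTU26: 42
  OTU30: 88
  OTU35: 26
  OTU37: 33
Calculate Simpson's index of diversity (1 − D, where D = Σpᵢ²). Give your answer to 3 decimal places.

Total N = 54+16+69+20+42+88+26+33 = 348, so the proportions are 0.15517, 0.04598, 0.19828, 0.05747, 0.12069, 0.25287, 0.07471, 0.09483 (working shown to 5 dp, full precision carried).
D = 0.15517² + 0.04598² + 0.19828² + 0.05747² + 0.12069² + 0.25287² + 0.07471² + 0.09483² = 0.02408 + 0.00211 + 0.03931 + 0.00330 + 0.01457 + 0.06395 + 0.00558 + 0.00899 = 0.16189.
So 1 − D = 0.83811, i.e. 0.838 to 3 decimal places.

0.838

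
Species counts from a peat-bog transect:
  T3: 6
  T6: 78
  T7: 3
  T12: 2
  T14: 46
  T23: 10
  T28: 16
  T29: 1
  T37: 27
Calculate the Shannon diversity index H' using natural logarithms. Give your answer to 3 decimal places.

1.603

Total N = 6+78+3+2+46+10+16+1+27 = 189, so the proportions are 0.03175, 0.4127, 0.01587, 0.01058, 0.24339, 0.05291, 0.08466, 0.00529, 0.14286 (working shown to 5 dp, full precision carried).
Each pᵢ ln pᵢ term: 0.03175×(-3.44999)=-0.10952, 0.4127×(-0.88504)=-0.36525, 0.01587×(-4.14313)=-0.06576, 0.01058×(-4.54860)=-0.04813, 0.24339×(-1.41311)=-0.34393, 0.05291×(-2.93916)=-0.15551, 0.08466×(-2.46916)=-0.20903, 0.00529×(-5.24175)=-0.02773, 0.14286×(-1.94591)=-0.27799.
Sum = -1.60287, so H' = 1.603.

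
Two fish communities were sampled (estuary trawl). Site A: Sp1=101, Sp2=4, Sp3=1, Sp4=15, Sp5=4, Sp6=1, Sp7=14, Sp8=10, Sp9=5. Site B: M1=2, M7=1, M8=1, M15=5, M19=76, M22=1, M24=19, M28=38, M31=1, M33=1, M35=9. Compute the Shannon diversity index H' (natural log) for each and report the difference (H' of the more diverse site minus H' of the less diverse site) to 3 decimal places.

0.185

Site A: N=155, proportions 0.651613, 0.025806, 0.006452, 0.096774, 0.025806, 0.006452, 0.090323, 0.064516, 0.032258, giving H' = 1.263695 (working shown to 6 dp, full precision carried).
Site B: N=154, proportions 0.012987, 0.006494, 0.006494, 0.032468, 0.493506, 0.006494, 0.123377, 0.246753, 0.006494, 0.006494, 0.058442, giving H' = 1.449181.
Difference = |1.263695 − 1.449181| = 0.185486, i.e. 0.185 to 3 decimal places.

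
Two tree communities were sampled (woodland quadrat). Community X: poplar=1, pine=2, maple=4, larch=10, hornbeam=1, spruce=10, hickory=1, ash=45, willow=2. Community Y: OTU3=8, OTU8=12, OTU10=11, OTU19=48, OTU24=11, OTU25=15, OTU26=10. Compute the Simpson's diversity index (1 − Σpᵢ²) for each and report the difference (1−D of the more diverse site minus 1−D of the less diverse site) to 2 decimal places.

Community X: N=76, proportions 0.0132, 0.0263, 0.0526, 0.1316, 0.0132, 0.1316, 0.0132, 0.5921, 0.0263, giving 1−D = 0.6101 (working shown to 4 dp, full precision carried).
Community Y: N=115, proportions 0.0696, 0.1043, 0.0957, 0.4174, 0.0957, 0.1304, 0.087, giving 1−D = 0.7672.
Difference = |0.6101 − 0.7672| = 0.1571, i.e. 0.16 to 2 decimal places.

0.16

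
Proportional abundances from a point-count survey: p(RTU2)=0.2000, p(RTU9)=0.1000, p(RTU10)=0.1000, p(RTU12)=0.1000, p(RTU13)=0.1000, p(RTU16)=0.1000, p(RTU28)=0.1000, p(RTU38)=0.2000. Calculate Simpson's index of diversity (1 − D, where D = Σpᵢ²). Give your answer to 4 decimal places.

D = 0.2² + 0.1² + 0.1² + 0.1² + 0.1² + 0.1² + 0.1² + 0.2² = 0.040000 + 0.010000 + 0.010000 + 0.010000 + 0.010000 + 0.010000 + 0.010000 + 0.040000 = 0.140000 (working shown to 6 dp, full precision carried).
So 1 − D = 0.860000, i.e. 0.8600 to 4 decimal places.

0.8600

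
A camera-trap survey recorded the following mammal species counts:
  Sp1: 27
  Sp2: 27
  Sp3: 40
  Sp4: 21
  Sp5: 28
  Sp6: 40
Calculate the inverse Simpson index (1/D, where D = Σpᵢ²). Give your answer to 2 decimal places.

5.69

Total N = 27+27+40+21+28+40 = 183, so the proportions are 0.147541, 0.147541, 0.218579, 0.114754, 0.153005, 0.218579 (working shown to 6 dp, full precision carried).
D = 0.147541² + 0.147541² + 0.218579² + 0.114754² + 0.153005² + 0.218579² = 0.021768 + 0.021768 + 0.047777 + 0.013169 + 0.023411 + 0.047777 = 0.175670.
So 1/D = 5.6925, i.e. 5.69 to 2 decimal places.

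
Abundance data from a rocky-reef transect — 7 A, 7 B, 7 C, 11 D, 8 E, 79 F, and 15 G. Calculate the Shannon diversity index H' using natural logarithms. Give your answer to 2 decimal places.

1.39

Total N = 7+7+7+11+8+79+15 = 134, so the proportions are 0.0522, 0.0522, 0.0522, 0.0821, 0.0597, 0.5896, 0.1119 (working shown to 4 dp, full precision carried).
Each pᵢ ln pᵢ term: 0.0522×(-2.9519)=-0.1542, 0.0522×(-2.9519)=-0.1542, 0.0522×(-2.9519)=-0.1542, 0.0821×(-2.4999)=-0.2052, 0.0597×(-2.8184)=-0.1683, 0.5896×(-0.5284)=-0.3115, 0.1119×(-2.1898)=-0.2451.
Sum = -1.3927, so H' = 1.39.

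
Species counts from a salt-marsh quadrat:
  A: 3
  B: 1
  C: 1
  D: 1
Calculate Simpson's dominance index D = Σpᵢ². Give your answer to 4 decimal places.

0.3333

Total N = 3+1+1+1 = 6, so the proportions are 0.5, 0.166667, 0.166667, 0.166667 (working shown to 6 dp, full precision carried).
D = 0.5² + 0.166667² + 0.166667² + 0.166667² = 0.250000 + 0.027778 + 0.027778 + 0.027778 = 0.333333.
To 4 decimal places, D = 0.3333.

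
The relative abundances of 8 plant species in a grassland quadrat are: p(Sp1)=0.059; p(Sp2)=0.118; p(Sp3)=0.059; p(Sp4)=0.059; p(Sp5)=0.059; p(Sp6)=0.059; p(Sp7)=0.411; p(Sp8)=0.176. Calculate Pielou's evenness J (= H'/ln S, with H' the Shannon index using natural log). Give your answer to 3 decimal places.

H' = −Σ pᵢ ln pᵢ = −((-0.16698) + (-0.25217) + (-0.16698) + (-0.16698) + (-0.16698) + (-0.16698) + (-0.36545) + (-0.30576)) = 1.75829 (working shown to 5 dp, full precision carried).
With S = 8 species, ln S = 2.07944, so J = 1.75829/2.07944 = 0.84556, i.e. 0.846 to 3 decimal places.

0.846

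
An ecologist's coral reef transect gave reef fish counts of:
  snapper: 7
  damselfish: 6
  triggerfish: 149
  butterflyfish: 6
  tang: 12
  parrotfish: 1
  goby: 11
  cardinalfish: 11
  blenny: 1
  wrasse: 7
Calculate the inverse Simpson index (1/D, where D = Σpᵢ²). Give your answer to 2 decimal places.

Total N = 7+6+149+6+12+1+11+11+1+7 = 211, so the proportions are 0.03318, 0.02844, 0.70616, 0.02844, 0.05687, 0.00474, 0.05213, 0.05213, 0.00474, 0.03318 (working shown to 5 dp, full precision carried).
D = 0.03318² + 0.02844² + 0.70616² + 0.02844² + 0.05687² + 0.00474² + 0.05213² + 0.05213² + 0.00474² + 0.03318² = 0.00110 + 0.00081 + 0.49866 + 0.00081 + 0.00323 + 0.00002 + 0.00272 + 0.00272 + 0.00002 + 0.00110 = 0.51120.
So 1/D = 1.9562, i.e. 1.96 to 2 decimal places.

1.96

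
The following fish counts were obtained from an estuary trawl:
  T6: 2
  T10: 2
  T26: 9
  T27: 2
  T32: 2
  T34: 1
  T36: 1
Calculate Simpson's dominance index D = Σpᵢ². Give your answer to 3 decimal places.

Total N = 2+2+9+2+2+1+1 = 19, so the proportions are 0.10526, 0.10526, 0.47368, 0.10526, 0.10526, 0.05263, 0.05263 (working shown to 5 dp, full precision carried).
D = 0.10526² + 0.10526² + 0.47368² + 0.10526² + 0.10526² + 0.05263² + 0.05263² = 0.01108 + 0.01108 + 0.22438 + 0.01108 + 0.01108 + 0.00277 + 0.00277 = 0.27424.
To 3 decimal places, D = 0.274.

0.274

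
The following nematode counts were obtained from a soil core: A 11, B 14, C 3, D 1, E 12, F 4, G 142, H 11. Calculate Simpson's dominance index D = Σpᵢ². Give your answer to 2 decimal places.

0.53

Total N = 11+14+3+1+12+4+142+11 = 198, so the proportions are 0.0556, 0.0707, 0.0152, 0.0051, 0.0606, 0.0202, 0.7172, 0.0556 (working shown to 4 dp, full precision carried).
D = 0.0556² + 0.0707² + 0.0152² + 0.0051² + 0.0606² + 0.0202² + 0.7172² + 0.0556² = 0.0031 + 0.0050 + 0.0002 + 0.0000 + 0.0037 + 0.0004 + 0.5143 + 0.0031 = 0.5298.
To 2 decimal places, D = 0.53.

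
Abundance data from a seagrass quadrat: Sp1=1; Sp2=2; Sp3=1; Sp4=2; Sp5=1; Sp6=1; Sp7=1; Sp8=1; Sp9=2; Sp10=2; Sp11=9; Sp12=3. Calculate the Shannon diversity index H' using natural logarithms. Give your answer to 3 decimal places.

Total N = 1+2+1+2+1+1+1+1+2+2+9+3 = 26, so the proportions are 0.03846, 0.07692, 0.03846, 0.07692, 0.03846, 0.03846, 0.03846, 0.03846, 0.07692, 0.07692, 0.34615, 0.11538 (working shown to 5 dp, full precision carried).
Each pᵢ ln pᵢ term: 0.03846×(-3.25810)=-0.12531, 0.07692×(-2.56495)=-0.19730, 0.03846×(-3.25810)=-0.12531, 0.07692×(-2.56495)=-0.19730, 0.03846×(-3.25810)=-0.12531, 0.03846×(-3.25810)=-0.12531, 0.03846×(-3.25810)=-0.12531, 0.03846×(-3.25810)=-0.12531, 0.07692×(-2.56495)=-0.19730, 0.07692×(-2.56495)=-0.19730, 0.34615×(-1.06087)=-0.36722, 0.11538×(-2.15948)=-0.24917.
Sum = -2.15748, so H' = 2.157.

2.157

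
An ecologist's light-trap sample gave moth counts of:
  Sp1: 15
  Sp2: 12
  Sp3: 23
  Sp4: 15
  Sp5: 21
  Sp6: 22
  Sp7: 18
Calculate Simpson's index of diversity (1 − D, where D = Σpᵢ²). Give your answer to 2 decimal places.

0.85

Total N = 15+12+23+15+21+22+18 = 126, so the proportions are 0.119, 0.0952, 0.1825, 0.119, 0.1667, 0.1746, 0.1429 (working shown to 4 dp, full precision carried).
D = 0.119² + 0.0952² + 0.1825² + 0.119² + 0.1667² + 0.1746² + 0.1429² = 0.0142 + 0.0091 + 0.0333 + 0.0142 + 0.0278 + 0.0305 + 0.0204 = 0.1494.
So 1 − D = 0.8506, i.e. 0.85 to 2 decimal places.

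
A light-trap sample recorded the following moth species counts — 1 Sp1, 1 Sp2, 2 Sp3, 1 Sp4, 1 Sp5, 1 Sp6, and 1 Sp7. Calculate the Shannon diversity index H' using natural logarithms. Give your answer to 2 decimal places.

1.91

Total N = 1+1+2+1+1+1+1 = 8, so the proportions are 0.125, 0.125, 0.25, 0.125, 0.125, 0.125, 0.125 (working shown to 4 dp, full precision carried).
Each pᵢ ln pᵢ term: 0.125×(-2.0794)=-0.2599, 0.125×(-2.0794)=-0.2599, 0.25×(-1.3863)=-0.3466, 0.125×(-2.0794)=-0.2599, 0.125×(-2.0794)=-0.2599, 0.125×(-2.0794)=-0.2599, 0.125×(-2.0794)=-0.2599.
Sum = -1.9062, so H' = 1.91.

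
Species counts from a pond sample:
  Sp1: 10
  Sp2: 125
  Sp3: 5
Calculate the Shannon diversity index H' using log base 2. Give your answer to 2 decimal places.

0.59

Total N = 10+125+5 = 140, so the proportions are 0.0714, 0.8929, 0.0357 (working shown to 4 dp, full precision carried).
Each pᵢ log₂ pᵢ term: 0.0714×(-3.8074)=-0.2720, 0.8929×(-0.1635)=-0.1460, 0.0357×(-4.8074)=-0.1717.
Sum = -0.5896, so H' = 0.59.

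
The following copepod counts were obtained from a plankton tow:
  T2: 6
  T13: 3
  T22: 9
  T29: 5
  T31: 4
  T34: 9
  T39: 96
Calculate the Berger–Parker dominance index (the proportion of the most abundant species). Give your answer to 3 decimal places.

0.727

Total N = 6+3+9+5+4+9+96 = 132, so the proportions are 0.04545, 0.02273, 0.06818, 0.03788, 0.0303, 0.06818, 0.72727 (working shown to 5 dp, full precision carried).
The largest proportion is 0.72727, i.e. d = 0.727 to 3 decimal places.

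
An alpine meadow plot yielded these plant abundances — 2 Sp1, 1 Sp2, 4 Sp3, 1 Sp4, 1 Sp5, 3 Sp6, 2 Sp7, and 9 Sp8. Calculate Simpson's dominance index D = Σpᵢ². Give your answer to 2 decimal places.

Total N = 2+1+4+1+1+3+2+9 = 23, so the proportions are 0.087, 0.0435, 0.1739, 0.0435, 0.0435, 0.1304, 0.087, 0.3913 (working shown to 4 dp, full precision carried).
D = 0.087² + 0.0435² + 0.1739² + 0.0435² + 0.0435² + 0.1304² + 0.087² + 0.3913² = 0.0076 + 0.0019 + 0.0302 + 0.0019 + 0.0019 + 0.0170 + 0.0076 + 0.1531 = 0.2212.
To 2 decimal places, D = 0.22.

0.22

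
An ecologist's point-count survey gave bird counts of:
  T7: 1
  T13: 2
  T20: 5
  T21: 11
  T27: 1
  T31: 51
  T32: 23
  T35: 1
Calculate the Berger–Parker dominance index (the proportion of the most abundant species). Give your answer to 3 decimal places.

Total N = 1+2+5+11+1+51+23+1 = 95, so the proportions are 0.01053, 0.02105, 0.05263, 0.11579, 0.01053, 0.53684, 0.24211, 0.01053 (working shown to 5 dp, full precision carried).
The largest proportion is 0.53684, i.e. d = 0.537 to 3 decimal places.

0.537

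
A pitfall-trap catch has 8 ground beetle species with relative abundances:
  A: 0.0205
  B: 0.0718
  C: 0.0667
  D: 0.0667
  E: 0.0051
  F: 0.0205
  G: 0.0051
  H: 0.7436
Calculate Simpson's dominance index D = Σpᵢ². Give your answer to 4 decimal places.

0.5679

D = 0.0205² + 0.0718² + 0.0667² + 0.0667² + 0.0051² + 0.0205² + 0.0051² + 0.7436² = 0.000420 + 0.005155 + 0.004449 + 0.004449 + 0.000026 + 0.000420 + 0.000026 + 0.552941 = 0.567887 (working shown to 6 dp, full precision carried).
To 4 decimal places, D = 0.5679.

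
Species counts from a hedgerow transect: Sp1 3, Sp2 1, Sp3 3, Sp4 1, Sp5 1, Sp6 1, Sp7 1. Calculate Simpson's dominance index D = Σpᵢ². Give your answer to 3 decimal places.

0.190

Total N = 3+1+3+1+1+1+1 = 11, so the proportions are 0.27273, 0.09091, 0.27273, 0.09091, 0.09091, 0.09091, 0.09091 (working shown to 5 dp, full precision carried).
D = 0.27273² + 0.09091² + 0.27273² + 0.09091² + 0.09091² + 0.09091² + 0.09091² = 0.07438 + 0.00826 + 0.07438 + 0.00826 + 0.00826 + 0.00826 + 0.00826 = 0.19008.
To 3 decimal places, D = 0.190.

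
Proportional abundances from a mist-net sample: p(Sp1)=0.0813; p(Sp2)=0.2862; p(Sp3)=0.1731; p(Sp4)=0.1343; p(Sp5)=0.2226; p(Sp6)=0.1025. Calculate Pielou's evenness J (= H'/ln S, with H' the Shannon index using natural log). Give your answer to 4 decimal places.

0.9506

H' = −Σ pᵢ ln pᵢ = −((-0.204031) + (-0.358055) + (-0.303598) + (-0.269631) + (-0.334430) + (-0.233484)) = 1.703228 (working shown to 6 dp, full precision carried).
With S = 6 species, ln S = 1.791759, so J = 1.703228/1.791759 = 0.950590, i.e. 0.9506 to 4 decimal places.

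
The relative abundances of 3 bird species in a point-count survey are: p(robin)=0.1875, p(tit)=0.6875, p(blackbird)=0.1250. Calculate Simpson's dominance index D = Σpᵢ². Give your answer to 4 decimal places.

D = 0.1875² + 0.6875² + 0.125² = 0.035156 + 0.472656 + 0.015625 = 0.523438 (working shown to 6 dp, full precision carried).
To 4 decimal places, D = 0.5234.

0.5234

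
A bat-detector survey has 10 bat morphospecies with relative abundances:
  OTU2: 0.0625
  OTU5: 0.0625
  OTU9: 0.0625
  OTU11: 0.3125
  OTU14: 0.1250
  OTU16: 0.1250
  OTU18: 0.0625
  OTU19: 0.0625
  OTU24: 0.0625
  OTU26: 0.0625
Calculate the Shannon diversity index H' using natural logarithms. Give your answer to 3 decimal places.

Each pᵢ ln pᵢ term (working shown to 5 dp, full precision carried): 0.0625×(-2.77259)=-0.17329, 0.0625×(-2.77259)=-0.17329, 0.0625×(-2.77259)=-0.17329, 0.3125×(-1.16315)=-0.36348, 0.125×(-2.07944)=-0.25993, 0.125×(-2.07944)=-0.25993, 0.0625×(-2.77259)=-0.17329, 0.0625×(-2.77259)=-0.17329, 0.0625×(-2.77259)=-0.17329, 0.0625×(-2.77259)=-0.17329.
Sum = -2.09635, so H' = 2.096.

2.096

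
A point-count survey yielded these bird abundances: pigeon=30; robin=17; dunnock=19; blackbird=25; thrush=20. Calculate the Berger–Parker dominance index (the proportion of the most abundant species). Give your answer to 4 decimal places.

Total N = 30+17+19+25+20 = 111, so the proportions are 0.27027, 0.153153, 0.171171, 0.225225, 0.18018 (working shown to 6 dp, full precision carried).
The largest proportion is 0.27027, i.e. d = 0.2703 to 4 decimal places.

0.2703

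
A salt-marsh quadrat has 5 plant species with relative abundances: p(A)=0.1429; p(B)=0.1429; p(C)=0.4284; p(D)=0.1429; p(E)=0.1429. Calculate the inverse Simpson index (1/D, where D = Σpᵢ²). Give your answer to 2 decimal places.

3.77

D = 0.1429² + 0.1429² + 0.4284² + 0.1429² + 0.1429² = 0.020420 + 0.020420 + 0.183527 + 0.020420 + 0.020420 = 0.265208 (working shown to 6 dp, full precision carried).
So 1/D = 3.7706, i.e. 3.77 to 2 decimal places.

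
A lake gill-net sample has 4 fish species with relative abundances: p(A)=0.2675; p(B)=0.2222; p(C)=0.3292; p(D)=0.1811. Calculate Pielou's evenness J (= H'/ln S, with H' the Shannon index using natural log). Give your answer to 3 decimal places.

0.983

H' = −Σ pᵢ ln pᵢ = −((-0.35274) + (-0.33423) + (-0.36577) + (-0.30945)) = 1.36218 (working shown to 5 dp, full precision carried).
With S = 4 species, ln S = 1.38629, so J = 1.36218/1.38629 = 0.98261, i.e. 0.983 to 3 decimal places.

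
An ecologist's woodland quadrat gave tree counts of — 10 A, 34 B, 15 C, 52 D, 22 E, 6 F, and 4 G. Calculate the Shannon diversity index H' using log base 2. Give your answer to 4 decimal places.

2.3848

Total N = 10+34+15+52+22+6+4 = 143, so the proportions are 0.06993, 0.237762, 0.104895, 0.363636, 0.153846, 0.041958, 0.027972 (working shown to 6 dp, full precision carried).
Each pᵢ log₂ pᵢ term: 0.06993×(-3.837943)=-0.268388, 0.237762×(-2.072408)=-0.492740, 0.104895×(-3.252981)=-0.341222, 0.363636×(-1.459432)=-0.530702, 0.153846×(-2.700440)=-0.415452, 0.041958×(-4.574909)=-0.191954, 0.027972×(-5.159871)=-0.144332.
Sum = -2.384791, so H' = 2.3848.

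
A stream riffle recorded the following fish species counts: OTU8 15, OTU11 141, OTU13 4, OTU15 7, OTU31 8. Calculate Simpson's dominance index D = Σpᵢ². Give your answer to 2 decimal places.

Total N = 15+141+4+7+8 = 175, so the proportions are 0.0857, 0.8057, 0.0229, 0.04, 0.0457 (working shown to 4 dp, full precision carried).
D = 0.0857² + 0.8057² + 0.0229² + 0.04² + 0.0457² = 0.0073 + 0.6492 + 0.0005 + 0.0016 + 0.0021 = 0.6607.
To 2 decimal places, D = 0.66.

0.66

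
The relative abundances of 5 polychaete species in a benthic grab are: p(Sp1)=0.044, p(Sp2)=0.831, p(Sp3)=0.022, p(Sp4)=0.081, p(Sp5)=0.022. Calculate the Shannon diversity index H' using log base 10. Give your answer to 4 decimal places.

Each pᵢ log₁₀ pᵢ term (working shown to 6 dp, full precision carried): 0.044×(-1.356547)=-0.059688, 0.831×(-0.080399)=-0.066812, 0.022×(-1.657577)=-0.036467, 0.081×(-1.091515)=-0.088413, 0.022×(-1.657577)=-0.036467.
Sum = -0.287846, so H' = 0.2878.

0.2878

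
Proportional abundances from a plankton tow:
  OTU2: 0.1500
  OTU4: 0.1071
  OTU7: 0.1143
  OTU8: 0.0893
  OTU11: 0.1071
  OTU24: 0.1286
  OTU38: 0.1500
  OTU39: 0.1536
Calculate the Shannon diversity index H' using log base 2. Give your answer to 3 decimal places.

2.976

Each pᵢ log₂ pᵢ term (working shown to 5 dp, full precision carried): 0.15×(-2.73697)=-0.41054, 0.1071×(-3.22297)=-0.34518, 0.1143×(-3.12910)=-0.35766, 0.0893×(-3.48520)=-0.31123, 0.1071×(-3.22297)=-0.34518, 0.1286×(-2.95904)=-0.38053, 0.15×(-2.73697)=-0.41054, 0.1536×(-2.70275)=-0.41514.
Sum = -2.97601, so H' = 2.976.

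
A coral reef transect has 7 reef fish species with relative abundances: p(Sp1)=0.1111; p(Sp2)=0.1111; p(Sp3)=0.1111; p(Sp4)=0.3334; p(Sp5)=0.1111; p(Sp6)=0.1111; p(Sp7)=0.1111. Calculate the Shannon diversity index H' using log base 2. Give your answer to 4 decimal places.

2.6415

Each pᵢ log₂ pᵢ term (working shown to 6 dp, full precision carried): 0.1111×(-3.170069)=-0.352195, 0.1111×(-3.170069)=-0.352195, 0.1111×(-3.170069)=-0.352195, 0.3334×(-1.584674)=-0.528330, 0.1111×(-3.170069)=-0.352195, 0.1111×(-3.170069)=-0.352195, 0.1111×(-3.170069)=-0.352195.
Sum = -2.641498, so H' = 2.6415.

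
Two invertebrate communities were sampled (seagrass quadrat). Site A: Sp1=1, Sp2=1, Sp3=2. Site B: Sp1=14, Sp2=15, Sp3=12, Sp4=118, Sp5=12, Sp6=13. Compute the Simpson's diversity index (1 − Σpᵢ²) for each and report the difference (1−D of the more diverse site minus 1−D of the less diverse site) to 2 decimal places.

Site A: N=4, proportions 0.25, 0.25, 0.5, giving 1−D = 0.6250 (working shown to 4 dp, full precision carried).
Site B: N=184, proportions 0.0761, 0.0815, 0.0652, 0.6413, 0.0652, 0.0707, giving 1−D = 0.5628.
Difference = |0.6250 − 0.5628| = 0.0622, i.e. 0.06 to 2 decimal places.

0.06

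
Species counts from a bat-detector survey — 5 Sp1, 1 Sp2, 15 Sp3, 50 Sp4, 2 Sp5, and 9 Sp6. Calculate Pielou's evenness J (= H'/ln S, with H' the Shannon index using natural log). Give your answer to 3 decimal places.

Total N = 5+1+15+50+2+9 = 82, so the proportions are 0.06098, 0.0122, 0.18293, 0.60976, 0.02439, 0.10976 (working shown to 5 dp, full precision carried).
H' = −Σ pᵢ ln pᵢ = −((-0.17057) + (-0.05374) + (-0.31073) + (-0.30164) + (-0.09057) + (-0.24251)) = 1.16976.
With S = 6 species, ln S = 1.79176, so J = 1.16976/1.79176 = 0.65286, i.e. 0.653 to 3 decimal places.

0.653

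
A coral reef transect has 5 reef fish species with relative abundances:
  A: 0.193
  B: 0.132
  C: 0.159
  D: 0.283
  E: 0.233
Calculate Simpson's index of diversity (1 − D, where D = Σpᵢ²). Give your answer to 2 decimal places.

D = 0.193² + 0.132² + 0.159² + 0.283² + 0.233² = 0.0372 + 0.0174 + 0.0253 + 0.0801 + 0.0543 = 0.2143 (working shown to 4 dp, full precision carried).
So 1 − D = 0.7857, i.e. 0.79 to 2 decimal places.

0.79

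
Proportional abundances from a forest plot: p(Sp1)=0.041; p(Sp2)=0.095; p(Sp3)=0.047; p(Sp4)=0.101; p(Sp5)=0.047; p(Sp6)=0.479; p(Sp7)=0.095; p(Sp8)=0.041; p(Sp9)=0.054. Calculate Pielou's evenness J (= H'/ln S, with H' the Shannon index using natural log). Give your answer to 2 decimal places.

H' = −Σ pᵢ ln pᵢ = −((-0.1310) + (-0.2236) + (-0.1437) + (-0.2316) + (-0.1437) + (-0.3526) + (-0.2236) + (-0.1310) + (-0.1576)) = 1.7383 (working shown to 4 dp, full precision carried).
With S = 9 species, ln S = 2.1972, so J = 1.7383/2.1972 = 0.7911, i.e. 0.79 to 2 decimal places.

0.79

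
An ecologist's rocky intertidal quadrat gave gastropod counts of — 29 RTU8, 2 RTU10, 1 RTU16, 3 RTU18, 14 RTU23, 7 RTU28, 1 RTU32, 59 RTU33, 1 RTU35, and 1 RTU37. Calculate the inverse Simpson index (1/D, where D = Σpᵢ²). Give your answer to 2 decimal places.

Total N = 29+2+1+3+14+7+1+59+1+1 = 118, so the proportions are 0.24576, 0.01695, 0.00847, 0.02542, 0.11864, 0.05932, 0.00847, 0.5, 0.00847, 0.00847 (working shown to 5 dp, full precision carried).
D = 0.24576² + 0.01695² + 0.00847² + 0.02542² + 0.11864² + 0.05932² + 0.00847² + 0.5² + 0.00847² + 0.00847² = 0.06040 + 0.00029 + 0.00007 + 0.00065 + 0.01408 + 0.00352 + 0.00007 + 0.25000 + 0.00007 + 0.00007 = 0.32922.
So 1/D = 3.0375, i.e. 3.04 to 2 decimal places.

3.04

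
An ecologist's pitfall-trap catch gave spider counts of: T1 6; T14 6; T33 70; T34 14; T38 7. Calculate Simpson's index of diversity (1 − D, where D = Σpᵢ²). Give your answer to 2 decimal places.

Total N = 6+6+70+14+7 = 103, so the proportions are 0.0583, 0.0583, 0.6796, 0.1359, 0.068 (working shown to 4 dp, full precision carried).
D = 0.0583² + 0.0583² + 0.6796² + 0.1359² + 0.068² = 0.0034 + 0.0034 + 0.4619 + 0.0185 + 0.0046 = 0.4918.
So 1 − D = 0.5082, i.e. 0.51 to 2 decimal places.

0.51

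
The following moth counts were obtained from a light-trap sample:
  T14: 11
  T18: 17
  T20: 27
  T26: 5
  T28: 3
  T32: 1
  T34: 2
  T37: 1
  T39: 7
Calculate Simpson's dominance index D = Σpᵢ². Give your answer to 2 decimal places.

Total N = 11+17+27+5+3+1+2+1+7 = 74, so the proportions are 0.1486, 0.2297, 0.3649, 0.0676, 0.0405, 0.0135, 0.027, 0.0135, 0.0946 (working shown to 4 dp, full precision carried).
D = 0.1486² + 0.2297² + 0.3649² + 0.0676² + 0.0405² + 0.0135² + 0.027² + 0.0135² + 0.0946² = 0.0221 + 0.0528 + 0.1331 + 0.0046 + 0.0016 + 0.0002 + 0.0007 + 0.0002 + 0.0089 = 0.2243.
To 2 decimal places, D = 0.22.

0.22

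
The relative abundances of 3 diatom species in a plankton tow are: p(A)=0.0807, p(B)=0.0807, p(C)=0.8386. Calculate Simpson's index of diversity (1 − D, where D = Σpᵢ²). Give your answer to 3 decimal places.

D = 0.0807² + 0.0807² + 0.8386² = 0.00651 + 0.00651 + 0.70325 = 0.71627 (working shown to 5 dp, full precision carried).
So 1 − D = 0.28373, i.e. 0.284 to 3 decimal places.

0.284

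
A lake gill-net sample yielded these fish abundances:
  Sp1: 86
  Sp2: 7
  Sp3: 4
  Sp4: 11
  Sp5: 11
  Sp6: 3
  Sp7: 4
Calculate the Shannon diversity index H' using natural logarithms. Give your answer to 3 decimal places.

1.155

Total N = 86+7+4+11+11+3+4 = 126, so the proportions are 0.68254, 0.05556, 0.03175, 0.0873, 0.0873, 0.02381, 0.03175 (working shown to 5 dp, full precision carried).
Each pᵢ ln pᵢ term: 0.68254×(-0.38193)=-0.26069, 0.05556×(-2.89037)=-0.16058, 0.03175×(-3.44999)=-0.10952, 0.0873×(-2.43839)=-0.21288, 0.0873×(-2.43839)=-0.21288, 0.02381×(-3.73767)=-0.08899, 0.03175×(-3.44999)=-0.10952.
Sum = -1.15505, so H' = 1.155.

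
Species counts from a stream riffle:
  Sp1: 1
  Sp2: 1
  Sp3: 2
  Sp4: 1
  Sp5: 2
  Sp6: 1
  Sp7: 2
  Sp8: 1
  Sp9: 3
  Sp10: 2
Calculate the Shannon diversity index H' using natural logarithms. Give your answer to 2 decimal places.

2.22

Total N = 1+1+2+1+2+1+2+1+3+2 = 16, so the proportions are 0.0625, 0.0625, 0.125, 0.0625, 0.125, 0.0625, 0.125, 0.0625, 0.1875, 0.125 (working shown to 4 dp, full precision carried).
Each pᵢ ln pᵢ term: 0.0625×(-2.7726)=-0.1733, 0.0625×(-2.7726)=-0.1733, 0.125×(-2.0794)=-0.2599, 0.0625×(-2.7726)=-0.1733, 0.125×(-2.0794)=-0.2599, 0.0625×(-2.7726)=-0.1733, 0.125×(-2.0794)=-0.2599, 0.0625×(-2.7726)=-0.1733, 0.1875×(-1.6740)=-0.3139, 0.125×(-2.0794)=-0.2599.
Sum = -2.2200, so H' = 2.22.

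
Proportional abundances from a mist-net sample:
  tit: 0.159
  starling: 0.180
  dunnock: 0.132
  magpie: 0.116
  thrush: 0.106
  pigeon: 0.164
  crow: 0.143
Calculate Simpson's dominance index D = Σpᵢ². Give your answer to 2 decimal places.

D = 0.159² + 0.18² + 0.132² + 0.116² + 0.106² + 0.164² + 0.143² = 0.0253 + 0.0324 + 0.0174 + 0.0135 + 0.0112 + 0.0269 + 0.0204 = 0.1471 (working shown to 4 dp, full precision carried).
To 2 decimal places, D = 0.15.

0.15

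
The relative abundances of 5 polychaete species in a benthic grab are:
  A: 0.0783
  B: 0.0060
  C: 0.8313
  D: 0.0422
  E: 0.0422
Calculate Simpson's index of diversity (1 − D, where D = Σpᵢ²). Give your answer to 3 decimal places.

D = 0.0783² + 0.006² + 0.8313² + 0.0422² + 0.0422² = 0.00613 + 0.00004 + 0.69106 + 0.00178 + 0.00178 = 0.70079 (working shown to 5 dp, full precision carried).
So 1 − D = 0.29921, i.e. 0.299 to 3 decimal places.

0.299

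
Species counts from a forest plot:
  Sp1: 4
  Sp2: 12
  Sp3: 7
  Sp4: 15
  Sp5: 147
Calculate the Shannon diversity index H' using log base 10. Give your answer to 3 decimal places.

Total N = 4+12+7+15+147 = 185, so the proportions are 0.02162, 0.06486, 0.03784, 0.08108, 0.79459 (working shown to 5 dp, full precision carried).
Each pᵢ log₁₀ pᵢ term: 0.02162×(-1.66511)=-0.03600, 0.06486×(-1.18799)=-0.07706, 0.03784×(-1.42207)=-0.05381, 0.08108×(-1.09108)=-0.08847, 0.79459×(-0.09985)=-0.07934.
Sum = -0.33468, so H' = 0.335.

0.335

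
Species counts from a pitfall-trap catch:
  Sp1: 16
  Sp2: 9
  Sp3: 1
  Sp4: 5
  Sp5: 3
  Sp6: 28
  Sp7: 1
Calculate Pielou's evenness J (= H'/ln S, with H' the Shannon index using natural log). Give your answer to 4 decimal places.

Total N = 16+9+1+5+3+28+1 = 63, so the proportions are 0.253968, 0.142857, 0.015873, 0.079365, 0.047619, 0.444444, 0.015873 (working shown to 6 dp, full precision carried).
H' = −Σ pᵢ ln pᵢ = −((-0.348075) + (-0.277987) + (-0.065764) + (-0.201087) + (-0.144977) + (-0.360413) + (-0.065764)) = 1.464068.
With S = 7 species, ln S = 1.945910, so J = 1.464068/1.945910 = 0.752382, i.e. 0.7524 to 4 decimal places.

0.7524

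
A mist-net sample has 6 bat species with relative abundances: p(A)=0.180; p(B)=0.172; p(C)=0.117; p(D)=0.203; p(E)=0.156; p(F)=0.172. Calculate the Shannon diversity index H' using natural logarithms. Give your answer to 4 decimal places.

Each pᵢ ln pᵢ term (working shown to 6 dp, full precision carried): 0.18×(-1.714798)=-0.308664, 0.172×(-1.760261)=-0.302765, 0.117×(-2.145581)=-0.251033, 0.203×(-1.594549)=-0.323694, 0.156×(-1.857899)=-0.289832, 0.172×(-1.760261)=-0.302765.
Sum = -1.778752, so H' = 1.7788.

1.7788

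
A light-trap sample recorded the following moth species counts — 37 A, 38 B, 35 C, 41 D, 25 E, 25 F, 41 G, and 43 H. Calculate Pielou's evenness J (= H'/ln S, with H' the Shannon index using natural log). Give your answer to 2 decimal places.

0.99

Total N = 37+38+35+41+25+25+41+43 = 285, so the proportions are 0.1298, 0.1333, 0.1228, 0.1439, 0.0877, 0.0877, 0.1439, 0.1509 (working shown to 4 dp, full precision carried).
H' = −Σ pᵢ ln pᵢ = −((-0.2650) + (-0.2687) + (-0.2575) + (-0.2789) + (-0.2135) + (-0.2135) + (-0.2789) + (-0.2854)) = 2.0614.
With S = 8 species, ln S = 2.0794, so J = 2.0614/2.0794 = 0.9913, i.e. 0.99 to 2 decimal places.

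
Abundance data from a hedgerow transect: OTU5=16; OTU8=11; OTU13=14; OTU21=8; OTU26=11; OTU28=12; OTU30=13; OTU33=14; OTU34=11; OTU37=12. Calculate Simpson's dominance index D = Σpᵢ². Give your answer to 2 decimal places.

Total N = 16+11+14+8+11+12+13+14+11+12 = 122, so the proportions are 0.1311, 0.0902, 0.1148, 0.0656, 0.0902, 0.0984, 0.1066, 0.1148, 0.0902, 0.0984 (working shown to 4 dp, full precision carried).
D = 0.1311² + 0.0902² + 0.1148² + 0.0656² + 0.0902² + 0.0984² + 0.1066² + 0.1148² + 0.0902² + 0.0984² = 0.0172 + 0.0081 + 0.0132 + 0.0043 + 0.0081 + 0.0097 + 0.0114 + 0.0132 + 0.0081 + 0.0097 = 0.1029.
To 2 decimal places, D = 0.10.

0.10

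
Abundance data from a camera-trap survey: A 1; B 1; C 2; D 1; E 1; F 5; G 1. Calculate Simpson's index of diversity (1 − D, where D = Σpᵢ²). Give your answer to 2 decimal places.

0.76

Total N = 1+1+2+1+1+5+1 = 12, so the proportions are 0.0833, 0.0833, 0.1667, 0.0833, 0.0833, 0.4167, 0.0833 (working shown to 4 dp, full precision carried).
D = 0.0833² + 0.0833² + 0.1667² + 0.0833² + 0.0833² + 0.4167² + 0.0833² = 0.0069 + 0.0069 + 0.0278 + 0.0069 + 0.0069 + 0.1736 + 0.0069 = 0.2361.
So 1 − D = 0.7639, i.e. 0.76 to 2 decimal places.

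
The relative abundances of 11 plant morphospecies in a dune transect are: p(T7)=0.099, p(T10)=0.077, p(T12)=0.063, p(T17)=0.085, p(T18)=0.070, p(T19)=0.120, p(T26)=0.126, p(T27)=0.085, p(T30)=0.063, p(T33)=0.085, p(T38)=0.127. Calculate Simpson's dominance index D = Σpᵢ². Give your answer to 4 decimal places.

0.0966

D = 0.099² + 0.077² + 0.063² + 0.085² + 0.07² + 0.12² + 0.126² + 0.085² + 0.063² + 0.085² + 0.127² = 0.009801 + 0.005929 + 0.003969 + 0.007225 + 0.004900 + 0.014400 + 0.015876 + 0.007225 + 0.003969 + 0.007225 + 0.016129 = 0.096648 (working shown to 6 dp, full precision carried).
To 4 decimal places, D = 0.0966.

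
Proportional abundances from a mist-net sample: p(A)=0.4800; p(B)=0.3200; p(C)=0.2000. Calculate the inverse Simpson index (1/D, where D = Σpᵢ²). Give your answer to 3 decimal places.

2.682

D = 0.48² + 0.32² + 0.2² = 0.230400 + 0.102400 + 0.040000 = 0.372800 (working shown to 6 dp, full precision carried).
So 1/D = 2.68240, i.e. 2.682 to 3 decimal places.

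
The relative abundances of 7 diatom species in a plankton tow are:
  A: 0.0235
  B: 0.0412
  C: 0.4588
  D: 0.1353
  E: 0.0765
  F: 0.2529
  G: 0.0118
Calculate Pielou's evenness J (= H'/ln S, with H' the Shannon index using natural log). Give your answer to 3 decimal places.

H' = −Σ pᵢ ln pᵢ = −((-0.08814) + (-0.13140) + (-0.35747) + (-0.27064) + (-0.19664) + (-0.34768) + (-0.05239)) = 1.44435 (working shown to 5 dp, full precision carried).
With S = 7 species, ln S = 1.94591, so J = 1.44435/1.94591 = 0.74225, i.e. 0.742 to 3 decimal places.

0.742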